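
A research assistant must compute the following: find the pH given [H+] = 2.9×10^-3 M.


pH = -log10([H+]) = -log10(2.9×10^-3)
= 3 - log10(2.9)
= 3 - 0.46
= 2.54

2.54


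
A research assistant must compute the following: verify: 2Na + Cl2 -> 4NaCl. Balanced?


Equation: 2Na + Cl2 -> 4NaCl
Check atoms: Cl: 2≠4, Na: 2≠4
Not balanced

No, not balanced


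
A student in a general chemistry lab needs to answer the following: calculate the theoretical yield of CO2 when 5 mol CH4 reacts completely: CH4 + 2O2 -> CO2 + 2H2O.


Mole ratio CO2:CH4 = 1:1
n(CO2) = 5 × 1/1 = 5.000 mol
mass = 5.000 × 44.01 = 220.05 g

220.05 g


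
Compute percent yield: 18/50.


% yield = actual/theoretical × 100
= 18/50 × 100
= 36.0%

36.0%


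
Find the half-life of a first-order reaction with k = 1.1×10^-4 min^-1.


t½ = ln2/k = 0.693147/(1.1×10^-4 min^-1)
= 6301 min

6301 min


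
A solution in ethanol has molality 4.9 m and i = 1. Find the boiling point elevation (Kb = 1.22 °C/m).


ΔTb = Kb × m × i
= 1.22 × 4.9 × 1
= 5.978 °C

5.978 °C


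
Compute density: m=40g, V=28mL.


ρ = mass/volume
= 40/28
= 1.429 g/mL

1.429 g/mL


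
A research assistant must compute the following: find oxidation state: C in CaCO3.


(+2) + x + 3(-2) = 0, so x = +4
Oxidation number: +4

+4


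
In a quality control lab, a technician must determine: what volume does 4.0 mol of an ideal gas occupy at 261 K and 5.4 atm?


PV = nRT  (R = 0.08206 L·atm/(mol·K))
V = nRT/P = 4.0×0.08206×261/5.4
= 15.865 L

15.865 L


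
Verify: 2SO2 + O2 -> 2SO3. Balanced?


Equation: 2SO2 + O2 -> 2SO3
Check atoms: O: 6=6, S: 2=2
Balanced

Yes, balanced


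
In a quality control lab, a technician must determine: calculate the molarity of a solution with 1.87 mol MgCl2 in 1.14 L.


M = n/V = 1.87/1.14 = 1.640 mol/L

1.640 M


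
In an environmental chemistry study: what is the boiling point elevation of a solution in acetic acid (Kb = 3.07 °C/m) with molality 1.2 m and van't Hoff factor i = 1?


ΔTb = Kb × m × i
= 3.07 × 1.2 × 1
= 3.684 °C

3.684 °C


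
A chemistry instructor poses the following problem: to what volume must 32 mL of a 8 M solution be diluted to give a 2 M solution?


C1V1 = C2V2
8 × 32 = 2 × V2
V2 = 256/2 = 128.0 mL

128.0 mL


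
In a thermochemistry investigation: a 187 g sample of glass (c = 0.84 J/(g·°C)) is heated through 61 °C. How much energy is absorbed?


q = mcΔT = 187 × 0.84 × 61
= 9581.88 J

9581.88 J


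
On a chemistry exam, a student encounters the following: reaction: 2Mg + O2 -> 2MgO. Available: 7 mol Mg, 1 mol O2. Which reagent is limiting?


Mole ratio available / coefficient:
  Mg: 7/2 = 3.500
  O2: 1/1 = 1.000
Smaller ratio is limiting.

O2


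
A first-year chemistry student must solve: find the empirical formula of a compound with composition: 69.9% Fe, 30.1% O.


Assume 100 g sample. Moles of each element:
  Fe: 69.9/55.85 = 1.252 mol
  O: 30.1/16.0 = 1.881 mol
Divide by smallest (1.252):
  Fe: 1.252/1.252 = 1.0
  O: 1.881/1.252 = 1.5
Multiply all ratios by 2 to obtain whole numbers.
Empirical formula: Fe2O3

Fe2O3


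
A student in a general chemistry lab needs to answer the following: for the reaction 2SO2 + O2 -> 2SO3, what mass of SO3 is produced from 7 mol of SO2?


Mole ratio SO3:SO2 = 2:2
n(SO3) = 7 × 2/2 = 7.000 mol
mass = 7.000 × 80.07 = 560.49 g

560.49 g


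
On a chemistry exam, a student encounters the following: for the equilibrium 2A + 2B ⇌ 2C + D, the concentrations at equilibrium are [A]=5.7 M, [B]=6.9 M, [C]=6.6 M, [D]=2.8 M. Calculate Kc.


Kc = [C]^2[D]/([A]^2[B]^2)
= (6.6^2 × 2.8^1)/(5.7^2 × 6.9^2)
= 121.968/1546.8489
= 0.07885

0.07885


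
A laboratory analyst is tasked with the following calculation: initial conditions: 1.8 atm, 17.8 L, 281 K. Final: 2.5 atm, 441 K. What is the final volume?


P1V1/T1 = P2V2/T2
V2 = P1V1T2/(T1P2)
= 1.8×17.8×441/(281×2.5)
= 20.113 L

20.113 L


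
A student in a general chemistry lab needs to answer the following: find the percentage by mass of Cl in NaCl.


M(NaCl) = 1×22.99 + 1×35.45 = 58.44 g/mol
Mass of Cl = 1 × 35.45 = 35.45 g/mol
% Cl = 35.45/58.44 × 100 = 60.66%

60.66%


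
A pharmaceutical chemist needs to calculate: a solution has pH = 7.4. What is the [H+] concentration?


[H+] = 10^(-pH) = 10^(-7.4)
= 3.98×10^-8 M

3.98×10^-8 M


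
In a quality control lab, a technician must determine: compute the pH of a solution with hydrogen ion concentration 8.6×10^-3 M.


pH = -log10([H+]) = -log10(8.6×10^-3)
= 3 - log10(8.6)
= 3 - 0.93
= 2.07

2.07


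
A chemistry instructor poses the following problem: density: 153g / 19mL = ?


ρ = mass/volume
= 153/19
= 8.053 g/mL

8.053 g/mL


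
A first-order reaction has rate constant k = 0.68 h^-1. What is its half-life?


t½ = ln2/k = 0.693147/(0.68 h^-1)
= 1.019 h

1.019 h


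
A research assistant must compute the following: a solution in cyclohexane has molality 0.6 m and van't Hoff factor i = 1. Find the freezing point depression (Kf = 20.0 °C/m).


ΔTf = Kf × m × i
= 20.0 × 0.6 × 1
= 12.0 °C

12.0 °C


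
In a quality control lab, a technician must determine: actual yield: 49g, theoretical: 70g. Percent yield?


% yield = actual/theoretical × 100
= 49/70 × 100
= 70.0%

70.0%


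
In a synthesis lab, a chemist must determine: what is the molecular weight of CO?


M(CO) = 1×12.01 + 1×16.0
= 12.01 + 16.0
= 28.01 g/mol

28.01 g/mol


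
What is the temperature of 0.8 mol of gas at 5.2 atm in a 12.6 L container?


PV = nRT  (R = 0.08206 L·atm/(mol·K))
T = PV/(nR) = 5.2×12.6/(0.8×0.08206)
= 65.52/0.065648
= 998.05 K

998.05 K


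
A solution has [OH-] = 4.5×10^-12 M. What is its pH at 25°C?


pOH = -log10([OH-]) = -log10(4.5×10^-12)
= 12 - log10(4.5) = 11.35
pH = 14 - pOH = 14 - 11.35 = 2.65

2.65


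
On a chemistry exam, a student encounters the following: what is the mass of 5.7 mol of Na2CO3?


M(Na2CO3) = 105.99 g/mol
mass = n × M = 5.7 × 105.99 = 604.14 g

604.14 g


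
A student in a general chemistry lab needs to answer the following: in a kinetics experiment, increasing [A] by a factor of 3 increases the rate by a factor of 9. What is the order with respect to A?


rate ∝ [A]^n
3^n = 9 → n = 2
Order in A: 2

2


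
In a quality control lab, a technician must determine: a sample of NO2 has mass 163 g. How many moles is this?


M(NO2) = 46.01 g/mol
n = mass/M = 163/46.01 = 3.5427 mol

3.5427 mol


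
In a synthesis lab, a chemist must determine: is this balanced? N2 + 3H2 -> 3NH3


Equation: N2 + 3H2 -> 3NH3
Check atoms: H: 6≠9, N: 2≠3
Not balanced

No, not balanced


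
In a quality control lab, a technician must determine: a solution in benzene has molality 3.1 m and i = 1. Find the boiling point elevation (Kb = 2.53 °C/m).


ΔTb = Kb × m × i
= 2.53 × 3.1 × 1
= 7.843 °C

7.843 °C


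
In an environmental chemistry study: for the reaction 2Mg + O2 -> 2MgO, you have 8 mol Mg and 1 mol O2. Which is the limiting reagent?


Mole ratio available / coefficient:
  Mg: 8/2 = 4.000
  O2: 1/1 = 1.000
Smaller ratio is limiting.

O2


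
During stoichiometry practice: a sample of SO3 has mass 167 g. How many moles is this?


M(SO3) = 80.07 g/mol
n = mass/M = 167/80.07 = 2.0857 mol

2.0857 mol


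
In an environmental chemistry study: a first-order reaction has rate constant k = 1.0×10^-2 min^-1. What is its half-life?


t½ = ln2/k = 0.693147/(1.0×10^-2 min^-1)
= 69.31 min

69.31 min


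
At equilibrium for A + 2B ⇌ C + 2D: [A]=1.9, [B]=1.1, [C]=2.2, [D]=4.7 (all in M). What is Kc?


Kc = [C][D]^2/([A][B]^2)
= (2.2^1 × 4.7^2)/(1.9^1 × 1.1^2)
= 48.598/2.299
= 21.14

21.14


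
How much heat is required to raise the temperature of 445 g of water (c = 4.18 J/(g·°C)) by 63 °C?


q = mcΔT = 445 × 4.18 × 63
= 117186.30 J

117186.30 J


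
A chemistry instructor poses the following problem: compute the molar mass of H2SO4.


M(H2SO4) = 2×1.008 + 1×32.07 + 4×16.0
= 2.02 + 32.07 + 64.0
= 98.09 g/mol

98.09 g/mol


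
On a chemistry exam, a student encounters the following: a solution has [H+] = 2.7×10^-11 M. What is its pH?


pH = -log10([H+]) = -log10(2.7×10^-11)
= 11 - log10(2.7)
= 11 - 0.43
= 10.57

10.57


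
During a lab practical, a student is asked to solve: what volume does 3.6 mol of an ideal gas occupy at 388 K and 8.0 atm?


PV = nRT  (R = 0.08206 L·atm/(mol·K))
V = nRT/P = 3.6×0.08206×388/8.0
= 14.328 L

14.328 L


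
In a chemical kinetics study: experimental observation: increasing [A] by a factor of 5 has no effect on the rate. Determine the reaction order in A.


rate ∝ [A]^n
rate ∝ [A]^0
Order in A: 0

0


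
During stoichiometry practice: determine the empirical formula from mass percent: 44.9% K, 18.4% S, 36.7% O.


Assume 100 g sample. Moles of each element:
  K: 44.9/39.1 = 1.148 mol
  S: 18.4/32.07 = 0.574 mol
  O: 36.7/16.0 = 2.294 mol
Divide by smallest (0.574):
  K: 1.148/0.574 = 2.0
  S: 0.574/0.574 = 1.0
  O: 2.294/0.574 = 4.0
Empirical formula: K2SO4

K2SO4


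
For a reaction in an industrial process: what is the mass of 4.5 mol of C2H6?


M(C2H6) = 30.07 g/mol
mass = n × M = 4.5 × 30.07 = 135.32 g

135.32 g


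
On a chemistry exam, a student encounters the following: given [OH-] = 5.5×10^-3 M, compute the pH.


pOH = -log10([OH-]) = -log10(5.5×10^-3)
= 3 - log10(5.5) = 2.26
pH = 14 - pOH = 14 - 2.26 = 11.74

11.74


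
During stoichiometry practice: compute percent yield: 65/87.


% yield = actual/theoretical × 100
= 65/87 × 100
= 74.71%

74.71%


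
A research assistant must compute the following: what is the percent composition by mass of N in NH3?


M(NH3) = 1×14.01 + 3×1.008 = 17.034 g/mol
Mass of N = 1 × 14.01 = 14.01 g/mol
% N = 14.01/17.034 × 100 = 82.25%

82.25%


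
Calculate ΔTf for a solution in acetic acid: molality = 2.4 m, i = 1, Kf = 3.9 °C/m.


ΔTf = Kf × m × i
= 3.9 × 2.4 × 1
= 9.36 °C

9.36 °C


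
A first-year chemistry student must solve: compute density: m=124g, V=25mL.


ρ = mass/volume
= 124/25
= 4.96 g/mL

4.96 g/mL


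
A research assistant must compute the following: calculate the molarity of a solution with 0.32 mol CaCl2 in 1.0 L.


M = n/V = 0.32/1.0 = 0.320 mol/L

0.320 M


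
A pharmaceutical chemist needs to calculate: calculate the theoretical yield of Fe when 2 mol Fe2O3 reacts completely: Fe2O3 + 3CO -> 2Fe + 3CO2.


Mole ratio Fe:Fe2O3 = 2:1
n(Fe) = 2 × 2/1 = 4.000 mol
mass = 4.000 × 55.85 = 223.4 g

223.4 g


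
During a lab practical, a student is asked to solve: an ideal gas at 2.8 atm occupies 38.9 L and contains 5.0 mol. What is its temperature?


PV = nRT  (R = 0.08206 L·atm/(mol·K))
T = PV/(nR) = 2.8×38.9/(5.0×0.08206)
= 108.92/0.410300
= 265.46 K

265.46 K


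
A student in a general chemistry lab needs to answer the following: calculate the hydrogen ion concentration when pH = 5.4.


[H+] = 10^(-pH) = 10^(-5.4)
= 3.98×10^-6 M

3.98×10^-6 M


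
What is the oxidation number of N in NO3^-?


x + 3(-2) = -1, so x = +5
Oxidation number: +5

+5


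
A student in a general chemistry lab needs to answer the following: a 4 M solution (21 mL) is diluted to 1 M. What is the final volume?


C1V1 = C2V2
4 × 21 = 1 × V2
V2 = 84/1 = 84.0 mL

84.0 mL


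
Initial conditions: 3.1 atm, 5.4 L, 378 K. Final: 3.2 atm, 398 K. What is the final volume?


P1V1/T1 = P2V2/T2
V2 = P1V1T2/(T1P2)
= 3.1×5.4×398/(378×3.2)
= 5.508 L

5.508 L


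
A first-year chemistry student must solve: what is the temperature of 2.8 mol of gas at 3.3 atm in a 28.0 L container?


PV = nRT  (R = 0.08206 L·atm/(mol·K))
T = PV/(nR) = 3.3×28.0/(2.8×0.08206)
= 92.40/0.229768
= 402.14 K

402.14 K


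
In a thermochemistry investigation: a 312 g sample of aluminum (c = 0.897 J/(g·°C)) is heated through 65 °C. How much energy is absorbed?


q = mcΔT = 312 × 0.897 × 65
= 18191.16 J

18191.16 J


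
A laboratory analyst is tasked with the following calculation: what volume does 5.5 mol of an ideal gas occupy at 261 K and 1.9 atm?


PV = nRT  (R = 0.08206 L·atm/(mol·K))
V = nRT/P = 5.5×0.08206×261/1.9
= 61.998 L

61.998 L


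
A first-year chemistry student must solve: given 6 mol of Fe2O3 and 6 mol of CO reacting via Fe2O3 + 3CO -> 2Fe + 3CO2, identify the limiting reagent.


Mole ratio available / coefficient:
  Fe2O3: 6/1 = 6.000
  CO: 6/3 = 2.000
Smaller ratio is limiting.

CO


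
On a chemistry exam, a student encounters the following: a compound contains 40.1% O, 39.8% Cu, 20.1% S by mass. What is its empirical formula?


Assume 100 g sample. Moles of each element:
  O: 40.1/16.0 = 2.506 mol
  Cu: 39.8/63.55 = 0.626 mol
  S: 20.1/32.07 = 0.627 mol
Divide by smallest (0.626):
  O: 2.506/0.626 = 4.0
  Cu: 0.626/0.626 = 1.0
  S: 0.627/0.626 = 1.0
Empirical formula: CuSO4

CuSO4


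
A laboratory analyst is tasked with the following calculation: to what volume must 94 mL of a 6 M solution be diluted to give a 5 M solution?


C1V1 = C2V2
6 × 94 = 5 × V2
V2 = 564/5 = 112.8 mL

112.8 mL


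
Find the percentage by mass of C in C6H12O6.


M(C6H12O6) = 6×12.01 + 12×1.008 + 6×16.0 = 180.156 g/mol
Mass of C = 6 × 12.01 = 72.06 g/mol
% C = 72.06/180.156 × 100 = 40.00%

40.00%


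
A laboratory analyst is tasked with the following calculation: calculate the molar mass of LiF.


M(LiF) = 1×6.94 + 1×19.0
= 6.94 + 19.0
= 25.94 g/mol

25.94 g/mol


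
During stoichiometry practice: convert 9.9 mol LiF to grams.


M(LiF) = 25.94 g/mol
mass = n × M = 9.9 × 25.94 = 256.81 g

256.81 g


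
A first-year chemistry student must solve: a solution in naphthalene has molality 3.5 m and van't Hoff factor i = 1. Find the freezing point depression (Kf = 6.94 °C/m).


ΔTf = Kf × m × i
= 6.94 × 3.5 × 1
= 24.29 °C

24.29 °C


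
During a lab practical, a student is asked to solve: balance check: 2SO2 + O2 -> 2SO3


Equation: 2SO2 + O2 -> 2SO3
Check atoms: O: 6=6, S: 2=2
Balanced

Yes, balanced


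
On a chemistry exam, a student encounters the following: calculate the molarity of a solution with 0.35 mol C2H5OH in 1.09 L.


M = n/V = 0.35/1.09 = 0.321 mol/L

0.321 M


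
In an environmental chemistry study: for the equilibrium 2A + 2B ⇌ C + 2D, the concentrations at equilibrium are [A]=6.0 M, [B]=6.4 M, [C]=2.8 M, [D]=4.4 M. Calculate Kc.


Kc = [C][D]^2/([A]^2[B]^2)
= (2.8^1 × 4.4^2)/(6.0^2 × 6.4^2)
= 54.208/1474.56
= 0.03676

0.03676


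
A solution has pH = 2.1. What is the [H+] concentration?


[H+] = 10^(-pH) = 10^(-2.1)
= 7.94×10^-3 M

7.94×10^-3 M


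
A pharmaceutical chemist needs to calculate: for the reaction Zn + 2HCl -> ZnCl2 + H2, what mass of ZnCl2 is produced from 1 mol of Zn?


Mole ratio ZnCl2:Zn = 1:1
n(ZnCl2) = 1 × 1/1 = 1.000 mol
mass = 1.000 × 136.28 = 136.28 g

136.28 g


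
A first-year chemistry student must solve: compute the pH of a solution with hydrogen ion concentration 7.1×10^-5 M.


pH = -log10([H+]) = -log10(7.1×10^-5)
= 5 - log10(7.1)
= 5 - 0.85
= 4.15

4.15


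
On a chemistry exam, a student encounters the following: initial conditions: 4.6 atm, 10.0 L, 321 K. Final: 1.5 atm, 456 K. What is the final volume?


P1V1/T1 = P2V2/T2
V2 = P1V1T2/(T1P2)
= 4.6×10.0×456/(321×1.5)
= 43.564 L

43.564 L


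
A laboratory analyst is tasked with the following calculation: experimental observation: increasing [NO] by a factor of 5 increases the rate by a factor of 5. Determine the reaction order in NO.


rate ∝ [NO]^n
5^n = 5 → n = 1
Order in NO: 1

1


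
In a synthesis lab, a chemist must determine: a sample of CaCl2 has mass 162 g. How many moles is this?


M(CaCl2) = 110.98 g/mol
n = mass/M = 162/110.98 = 1.4597 mol

1.4597 mol


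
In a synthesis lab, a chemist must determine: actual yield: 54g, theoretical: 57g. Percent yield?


% yield = actual/theoretical × 100
= 54/57 × 100
= 94.74%

94.74%


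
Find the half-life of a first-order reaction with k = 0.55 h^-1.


t½ = ln2/k = 0.693147/(0.55 h^-1)
= 1.260 h

1.260 h


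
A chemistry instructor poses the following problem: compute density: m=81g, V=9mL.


ρ = mass/volume
= 81/9
= 9.0 g/mL

9.0 g/mL


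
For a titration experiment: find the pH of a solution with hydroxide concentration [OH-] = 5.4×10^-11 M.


pOH = -log10([OH-]) = -log10(5.4×10^-11)
= 11 - log10(5.4) = 10.27
pH = 14 - pOH = 14 - 10.27 = 3.73

3.73


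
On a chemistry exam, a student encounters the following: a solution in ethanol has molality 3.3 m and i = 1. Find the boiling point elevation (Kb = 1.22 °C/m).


ΔTb = Kb × m × i
= 1.22 × 3.3 × 1
= 4.026 °C

4.026 °C


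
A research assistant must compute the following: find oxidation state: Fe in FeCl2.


x + 2(-1) = 0, so x = +2
Oxidation number: +2

+2


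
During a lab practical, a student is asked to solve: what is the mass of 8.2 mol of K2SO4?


M(K2SO4) = 174.27 g/mol
mass = n × M = 8.2 × 174.27 = 1429.01 g

1429.01 g


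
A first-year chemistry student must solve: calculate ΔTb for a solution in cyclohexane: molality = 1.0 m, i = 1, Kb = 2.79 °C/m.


ΔTb = Kb × m × i
= 2.79 × 1.0 × 1
= 2.79 °C

2.79 °C


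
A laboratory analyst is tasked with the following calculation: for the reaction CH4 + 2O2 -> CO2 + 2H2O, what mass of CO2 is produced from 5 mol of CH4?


Mole ratio CO2:CH4 = 1:1
n(CO2) = 5 × 1/1 = 5.000 mol
mass = 5.000 × 44.01 = 220.05 g

220.05 g


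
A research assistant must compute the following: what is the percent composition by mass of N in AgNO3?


M(AgNO3) = 1×107.87 + 1×14.01 + 3×16.0 = 169.88 g/mol
Mass of N = 1 × 14.01 = 14.01 g/mol
% N = 14.01/169.88 × 100 = 8.25%

8.25%


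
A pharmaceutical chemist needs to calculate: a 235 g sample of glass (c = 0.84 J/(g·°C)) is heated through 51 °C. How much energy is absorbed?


q = mcΔT = 235 × 0.84 × 51
= 10067.40 J

10067.40 J


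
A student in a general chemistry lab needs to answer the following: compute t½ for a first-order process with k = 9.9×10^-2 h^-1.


t½ = ln2/k = 0.693147/(9.9×10^-2 h^-1)
= 7.001 h

7.001 h


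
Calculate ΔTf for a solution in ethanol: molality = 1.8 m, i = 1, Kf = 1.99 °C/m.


ΔTf = Kf × m × i
= 1.99 × 1.8 × 1
= 3.582 °C

3.582 °C


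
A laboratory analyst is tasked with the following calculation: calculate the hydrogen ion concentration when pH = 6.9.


[H+] = 10^(-pH) = 10^(-6.9)
= 1.26×10^-7 M

1.26×10^-7 M


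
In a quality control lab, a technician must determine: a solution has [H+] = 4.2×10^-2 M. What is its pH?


pH = -log10([H+]) = -log10(4.2×10^-2)
= 2 - log10(4.2)
= 2 - 0.62
= 1.38

1.38


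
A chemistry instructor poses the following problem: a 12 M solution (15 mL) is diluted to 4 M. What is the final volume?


C1V1 = C2V2
12 × 15 = 4 × V2
V2 = 180/4 = 45.0 mL

45.0 mL


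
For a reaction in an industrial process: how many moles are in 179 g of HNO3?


M(HNO3) = 63.02 g/mol
n = mass/M = 179/63.02 = 2.8404 mol

2.8404 mol


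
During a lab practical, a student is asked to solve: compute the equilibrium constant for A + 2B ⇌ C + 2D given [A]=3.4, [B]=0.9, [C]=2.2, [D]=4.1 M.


Kc = [C][D]^2/([A][B]^2)
= (2.2^1 × 4.1^2)/(3.4^1 × 0.9^2)
= 36.982/2.754
= 13.43

13.43


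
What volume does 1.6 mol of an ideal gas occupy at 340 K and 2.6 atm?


PV = nRT  (R = 0.08206 L·atm/(mol·K))
V = nRT/P = 1.6×0.08206×340/2.6
= 17.169 L

17.169 L


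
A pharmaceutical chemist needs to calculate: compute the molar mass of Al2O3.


M(Al2O3) = 2×26.98 + 3×16.0
= 53.96 + 48.0
= 101.96 g/mol

101.96 g/mol


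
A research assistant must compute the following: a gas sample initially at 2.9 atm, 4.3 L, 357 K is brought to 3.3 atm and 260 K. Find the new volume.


P1V1/T1 = P2V2/T2
V2 = P1V1T2/(T1P2)
= 2.9×4.3×260/(357×3.3)
= 2.752 L

2.752 L


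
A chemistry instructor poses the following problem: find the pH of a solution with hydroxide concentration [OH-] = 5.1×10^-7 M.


pOH = -log10([OH-]) = -log10(5.1×10^-7)
= 7 - log10(5.1) = 6.29
pH = 14 - pOH = 14 - 6.29 = 7.71

7.71


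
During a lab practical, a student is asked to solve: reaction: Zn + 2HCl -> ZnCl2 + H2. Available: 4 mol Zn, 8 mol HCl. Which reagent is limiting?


Mole ratio available / coefficient:
  Zn: 4/1 = 4.000
  HCl: 8/2 = 4.000
Smaller ratio is limiting.

neither (stoichiometric); Zn and HCl are fully consumed


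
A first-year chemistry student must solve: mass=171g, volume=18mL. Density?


ρ = mass/volume
= 171/18
= 9.5 g/mL

9.5 g/mL


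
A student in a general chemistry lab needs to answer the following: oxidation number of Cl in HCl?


halide: -1
Oxidation number: -1

-1


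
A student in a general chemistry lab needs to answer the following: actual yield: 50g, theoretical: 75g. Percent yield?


% yield = actual/theoretical × 100
= 50/75 × 100
= 66.67%

66.67%


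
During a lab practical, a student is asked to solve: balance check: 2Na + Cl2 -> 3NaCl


Equation: 2Na + Cl2 -> 3NaCl
Check atoms: Cl: 2≠3, Na: 2≠3
Not balanced

No, not balanced


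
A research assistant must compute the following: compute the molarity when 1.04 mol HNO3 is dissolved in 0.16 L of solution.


M = n/V = 1.04/0.16 = 6.500 mol/L

6.500 M


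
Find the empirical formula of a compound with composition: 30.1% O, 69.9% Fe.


Assume 100 g sample. Moles of each element:
  O: 30.1/16.0 = 1.881 mol
  Fe: 69.9/55.85 = 1.252 mol
Divide by smallest (1.252):
  O: 1.881/1.252 = 1.5
  Fe: 1.252/1.252 = 1.0
Multiply all ratios by 2 to obtain whole numbers.
Empirical formula: Fe2O3

Fe2O3


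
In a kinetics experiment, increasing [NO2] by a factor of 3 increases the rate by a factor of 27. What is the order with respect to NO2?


rate ∝ [NO2]^n
3^n = 27 → n = 3
Order in NO2: 3

3


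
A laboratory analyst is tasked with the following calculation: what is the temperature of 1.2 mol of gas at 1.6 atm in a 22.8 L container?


PV = nRT  (R = 0.08206 L·atm/(mol·K))
T = PV/(nR) = 1.6×22.8/(1.2×0.08206)
= 36.48/0.098472
= 370.46 K

370.46 K


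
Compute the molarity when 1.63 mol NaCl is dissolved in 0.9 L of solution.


M = n/V = 1.63/0.9 = 1.811 mol/L

1.811 M


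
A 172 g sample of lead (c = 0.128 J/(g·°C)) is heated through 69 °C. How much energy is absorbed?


q = mcΔT = 172 × 0.128 × 69
= 1519.10 J

1519.10 J


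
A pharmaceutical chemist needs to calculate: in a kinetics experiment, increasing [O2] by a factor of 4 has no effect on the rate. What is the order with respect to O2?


rate ∝ [O2]^n
rate ∝ [O2]^0
Order in O2: 0

0


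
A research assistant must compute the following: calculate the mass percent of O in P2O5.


M(P2O5) = 2×30.97 + 5×16.0 = 141.94 g/mol
Mass of O = 5 × 16.0 = 80.00 g/mol
% O = 80.00/141.94 × 100 = 56.36%

56.36%


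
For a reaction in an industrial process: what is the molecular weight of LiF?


M(LiF) = 1×6.94 + 1×19.0
= 6.94 + 19.0
= 25.94 g/mol

25.94 g/mol


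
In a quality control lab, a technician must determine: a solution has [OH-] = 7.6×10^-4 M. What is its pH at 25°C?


pOH = -log10([OH-]) = -log10(7.6×10^-4)
= 4 - log10(7.6) = 3.12
pH = 14 - pOH = 14 - 3.12 = 10.88

10.88


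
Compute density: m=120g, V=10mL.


ρ = mass/volume
= 120/10
= 12.0 g/mL

12.0 g/mL


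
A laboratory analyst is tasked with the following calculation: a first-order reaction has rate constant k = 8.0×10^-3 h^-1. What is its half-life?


t½ = ln2/k = 0.693147/(8.0×10^-3 h^-1)
= 86.64 h

86.64 h


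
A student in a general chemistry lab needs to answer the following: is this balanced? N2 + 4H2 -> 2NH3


Equation: N2 + 4H2 -> 2NH3
Check atoms: H: 8≠6, N: 2=2
Not balanced

No, not balanced


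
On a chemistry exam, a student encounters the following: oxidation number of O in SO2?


O is usually -2
Oxidation number: -2

-2


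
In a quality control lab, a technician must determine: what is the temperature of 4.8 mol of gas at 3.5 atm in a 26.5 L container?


PV = nRT  (R = 0.08206 L·atm/(mol·K))
T = PV/(nR) = 3.5×26.5/(4.8×0.08206)
= 92.75/0.393888
= 235.47 K

235.47 K


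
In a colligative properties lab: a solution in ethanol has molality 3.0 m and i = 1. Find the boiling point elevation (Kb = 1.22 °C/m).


ΔTb = Kb × m × i
= 1.22 × 3.0 × 1
= 3.66 °C

3.66 °C


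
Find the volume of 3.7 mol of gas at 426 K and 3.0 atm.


PV = nRT  (R = 0.08206 L·atm/(mol·K))
V = nRT/P = 3.7×0.08206×426/3.0
= 43.114 L

43.114 L


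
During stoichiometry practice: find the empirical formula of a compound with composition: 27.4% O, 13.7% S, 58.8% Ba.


Assume 100 g sample. Moles of each element:
  O: 27.4/16.0 = 1.712 mol
  S: 13.7/32.07 = 0.427 mol
  Ba: 58.8/137.33 = 0.428 mol
Divide by smallest (0.427):
  O: 1.712/0.427 = 4.01
  S: 0.427/0.427 = 1.0
  Ba: 0.428/0.427 = 1.0
Empirical formula: BaSO4

BaSO4


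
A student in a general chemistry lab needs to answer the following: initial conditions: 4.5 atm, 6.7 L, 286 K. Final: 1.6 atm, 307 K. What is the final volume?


P1V1/T1 = P2V2/T2
V2 = P1V1T2/(T1P2)
= 4.5×6.7×307/(286×1.6)
= 20.227 L

20.227 L


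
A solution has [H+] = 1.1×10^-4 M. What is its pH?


pH = -log10([H+]) = -log10(1.1×10^-4)
= 4 - log10(1.1)
= 4 - 0.04
= 3.96

3.96


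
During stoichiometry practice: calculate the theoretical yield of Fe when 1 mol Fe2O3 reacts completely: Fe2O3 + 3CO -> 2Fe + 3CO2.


Mole ratio Fe:Fe2O3 = 2:1
n(Fe) = 1 × 2/1 = 2.000 mol
mass = 2.000 × 55.85 = 111.7 g

111.7 g


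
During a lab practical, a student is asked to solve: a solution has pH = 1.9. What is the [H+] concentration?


[H+] = 10^(-pH) = 10^(-1.9)
= 1.26×10^-2 M

1.26×10^-2 M


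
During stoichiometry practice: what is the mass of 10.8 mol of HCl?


M(HCl) = 36.46 g/mol
mass = n × M = 10.8 × 36.46 = 393.77 g

393.77 g


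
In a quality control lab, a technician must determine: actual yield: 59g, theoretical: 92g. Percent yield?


% yield = actual/theoretical × 100
= 59/92 × 100
= 64.13%

64.13%


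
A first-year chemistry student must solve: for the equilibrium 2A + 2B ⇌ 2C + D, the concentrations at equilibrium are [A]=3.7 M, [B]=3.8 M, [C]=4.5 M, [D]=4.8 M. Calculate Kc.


Kc = [C]^2[D]/([A]^2[B]^2)
= (4.5^2 × 4.8^1)/(3.7^2 × 3.8^2)
= 97.2/197.6836
= 0.4917

0.4917


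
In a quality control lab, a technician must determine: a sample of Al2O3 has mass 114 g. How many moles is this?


M(Al2O3) = 101.96 g/mol
n = mass/M = 114/101.96 = 1.1181 mol

1.1181 mol


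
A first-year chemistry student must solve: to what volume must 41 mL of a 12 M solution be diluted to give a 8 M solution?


C1V1 = C2V2
12 × 41 = 8 × V2
V2 = 492/8 = 61.5 mL

61.5 mL


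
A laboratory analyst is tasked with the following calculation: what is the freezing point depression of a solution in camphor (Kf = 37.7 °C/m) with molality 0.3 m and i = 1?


ΔTf = Kf × m × i
= 37.7 × 0.3 × 1
= 11.31 °C

11.31 °C


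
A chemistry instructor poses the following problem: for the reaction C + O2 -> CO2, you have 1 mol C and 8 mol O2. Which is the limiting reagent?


Mole ratio available / coefficient:
  C: 1/1 = 1.000
  O2: 8/1 = 8.000
Smaller ratio is limiting.

C


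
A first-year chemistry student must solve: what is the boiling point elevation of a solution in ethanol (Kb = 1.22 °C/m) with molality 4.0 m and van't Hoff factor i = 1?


ΔTb = Kb × m × i
= 1.22 × 4.0 × 1
= 4.88 °C

4.88 °C


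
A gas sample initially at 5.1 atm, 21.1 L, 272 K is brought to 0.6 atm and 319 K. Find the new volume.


P1V1/T1 = P2V2/T2
V2 = P1V1T2/(T1P2)
= 5.1×21.1×319/(272×0.6)
= 210.341 L

210.341 L


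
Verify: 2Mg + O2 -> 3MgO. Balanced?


Equation: 2Mg + O2 -> 3MgO
Check atoms: Mg: 2≠3, O: 2≠3
Not balanced

No, not balanced


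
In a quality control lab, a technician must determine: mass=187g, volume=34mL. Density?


ρ = mass/volume
= 187/34
= 5.5 g/mL

5.5 g/mL


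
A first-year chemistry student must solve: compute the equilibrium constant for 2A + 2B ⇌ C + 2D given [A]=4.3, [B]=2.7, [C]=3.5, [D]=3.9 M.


Kc = [C][D]^2/([A]^2[B]^2)
= (3.5^1 × 3.9^2)/(4.3^2 × 2.7^2)
= 53.235/134.7921
= 0.3949

0.3949


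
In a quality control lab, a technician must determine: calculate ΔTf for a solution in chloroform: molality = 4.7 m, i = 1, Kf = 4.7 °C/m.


ΔTf = Kf × m × i
= 4.7 × 4.7 × 1
= 22.09 °C

22.09 °C


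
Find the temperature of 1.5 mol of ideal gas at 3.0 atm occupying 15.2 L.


PV = nRT  (R = 0.08206 L·atm/(mol·K))
T = PV/(nR) = 3.0×15.2/(1.5×0.08206)
= 45.60/0.123090
= 370.46 K

370.46 K


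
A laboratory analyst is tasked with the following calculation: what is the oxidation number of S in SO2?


x + 2(-2) = 0, so x = +4
Oxidation number: +4

+4


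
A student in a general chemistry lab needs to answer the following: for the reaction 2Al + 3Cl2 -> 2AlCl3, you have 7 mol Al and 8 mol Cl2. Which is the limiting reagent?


Mole ratio available / coefficient:
  Al: 7/2 = 3.500
  Cl2: 8/3 = 2.667
Smaller ratio is limiting.

Cl2


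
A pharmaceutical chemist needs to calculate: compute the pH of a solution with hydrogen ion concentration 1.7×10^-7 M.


pH = -log10([H+]) = -log10(1.7×10^-7)
= 7 - log10(1.7)
= 7 - 0.23
= 6.77

6.77


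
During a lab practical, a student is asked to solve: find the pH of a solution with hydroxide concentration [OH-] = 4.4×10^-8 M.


pOH = -log10([OH-]) = -log10(4.4×10^-8)
= 8 - log10(4.4) = 7.36
pH = 14 - pOH = 14 - 7.36 = 6.64

6.64


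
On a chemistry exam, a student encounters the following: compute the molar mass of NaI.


M(NaI) = 1×22.99 + 1×126.9
= 22.99 + 126.9
= 149.89 g/mol

149.89 g/mol


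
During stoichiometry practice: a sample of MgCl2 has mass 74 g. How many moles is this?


M(MgCl2) = 95.21 g/mol
n = mass/M = 74/95.21 = 0.7772 mol

0.7772 mol


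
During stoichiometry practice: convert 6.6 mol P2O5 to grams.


M(P2O5) = 141.94 g/mol
mass = n × M = 6.6 × 141.94 = 936.80 g

936.80 g


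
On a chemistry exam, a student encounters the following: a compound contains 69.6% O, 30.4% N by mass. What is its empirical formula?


Assume 100 g sample. Moles of each element:
  O: 69.6/16.0 = 4.35 mol
  N: 30.4/14.01 = 2.17 mol
Divide by smallest (2.17):
  O: 4.35/2.17 = 2.0
  N: 2.17/2.17 = 1.0
Empirical formula: NO2

NO2


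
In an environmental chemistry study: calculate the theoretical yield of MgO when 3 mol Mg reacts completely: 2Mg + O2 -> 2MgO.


Mole ratio MgO:Mg = 2:2
n(MgO) = 3 × 2/2 = 3.000 mol
mass = 3.000 × 40.31 = 120.93 g

120.93 g


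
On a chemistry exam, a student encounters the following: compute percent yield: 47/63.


% yield = actual/theoretical × 100
= 47/63 × 100
= 74.6%

74.6%


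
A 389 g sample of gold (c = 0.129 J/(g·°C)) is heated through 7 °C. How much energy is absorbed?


q = mcΔT = 389 × 0.129 × 7
= 351.27 J

351.27 J


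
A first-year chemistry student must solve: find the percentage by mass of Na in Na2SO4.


M(Na2SO4) = 2×22.99 + 1×32.07 + 4×16.0 = 142.05 g/mol
Mass of Na = 2 × 22.99 = 45.98 g/mol
% Na = 45.98/142.05 × 100 = 32.37%

32.37%


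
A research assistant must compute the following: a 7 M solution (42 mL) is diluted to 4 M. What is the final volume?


C1V1 = C2V2
7 × 42 = 4 × V2
V2 = 294/4 = 73.5 mL

73.5 mL


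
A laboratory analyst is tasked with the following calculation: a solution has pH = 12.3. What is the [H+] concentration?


[H+] = 10^(-pH) = 10^(-12.3)
= 5.01×10^-13 M

5.01×10^-13 M


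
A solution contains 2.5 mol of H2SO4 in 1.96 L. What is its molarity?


M = n/V = 2.5/1.96 = 1.276 mol/L

1.276 M


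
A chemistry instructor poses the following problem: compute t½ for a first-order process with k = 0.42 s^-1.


t½ = ln2/k = 0.693147/(0.42 s^-1)
= 1.650 s

1.650 s


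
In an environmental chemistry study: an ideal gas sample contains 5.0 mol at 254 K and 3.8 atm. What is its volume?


PV = nRT  (R = 0.08206 L·atm/(mol·K))
V = nRT/P = 5.0×0.08206×254/3.8
= 27.425 L

27.425 L


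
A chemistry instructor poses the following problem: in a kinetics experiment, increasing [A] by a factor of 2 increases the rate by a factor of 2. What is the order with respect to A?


rate ∝ [A]^n
2^n = 2 → n = 1
Order in A: 1

1


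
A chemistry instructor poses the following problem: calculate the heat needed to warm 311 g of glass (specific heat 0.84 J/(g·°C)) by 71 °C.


q = mcΔT = 311 × 0.84 × 71
= 18548.04 J

18548.04 J


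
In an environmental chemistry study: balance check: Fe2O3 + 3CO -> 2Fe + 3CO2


Equation: Fe2O3 + 3CO -> 2Fe + 3CO2
Check atoms: C: 3=3, Fe: 2=2, O: 6=6
Balanced

Yes, balanced


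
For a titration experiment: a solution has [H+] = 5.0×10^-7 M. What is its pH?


pH = -log10([H+]) = -log10(5.0×10^-7)
= 7 - log10(5.0)
= 7 - 0.7
= 6.3

6.3


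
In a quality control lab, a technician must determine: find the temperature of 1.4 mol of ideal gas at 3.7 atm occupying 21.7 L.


PV = nRT  (R = 0.08206 L·atm/(mol·K))
T = PV/(nR) = 3.7×21.7/(1.4×0.08206)
= 80.29/0.114884
= 698.88 K

698.88 K


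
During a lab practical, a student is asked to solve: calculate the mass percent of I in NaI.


M(NaI) = 1×22.99 + 1×126.9 = 149.89 g/mol
Mass of I = 1 × 126.9 = 126.90 g/mol
% I = 126.90/149.89 × 100 = 84.66%

84.66%


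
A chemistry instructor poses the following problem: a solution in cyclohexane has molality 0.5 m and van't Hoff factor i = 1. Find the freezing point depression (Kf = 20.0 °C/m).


ΔTf = Kf × m × i
= 20.0 × 0.5 × 1
= 10.0 °C

10.0 °C


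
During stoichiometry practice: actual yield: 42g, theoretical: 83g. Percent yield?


% yield = actual/theoretical × 100
= 42/83 × 100
= 50.6%

50.6%


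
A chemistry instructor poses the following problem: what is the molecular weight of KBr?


M(KBr) = 1×39.1 + 1×79.9
= 39.1 + 79.9
= 119.0 g/mol

119.0 g/mol


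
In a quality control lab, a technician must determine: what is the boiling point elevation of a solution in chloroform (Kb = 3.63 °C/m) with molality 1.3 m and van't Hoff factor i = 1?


ΔTb = Kb × m × i
= 3.63 × 1.3 × 1
= 4.719 °C

4.719 °C


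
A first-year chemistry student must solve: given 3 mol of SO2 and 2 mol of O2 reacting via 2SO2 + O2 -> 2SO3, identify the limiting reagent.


Mole ratio available / coefficient:
  SO2: 3/2 = 1.500
  O2: 2/1 = 2.000
Smaller ratio is limiting.

SO2


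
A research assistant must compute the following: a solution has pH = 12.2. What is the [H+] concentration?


[H+] = 10^(-pH) = 10^(-12.2)
= 6.31×10^-13 M

6.31×10^-13 M


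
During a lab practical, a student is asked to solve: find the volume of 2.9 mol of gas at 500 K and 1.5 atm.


PV = nRT  (R = 0.08206 L·atm/(mol·K))
V = nRT/P = 2.9×0.08206×500/1.5
= 79.325 L

79.325 L


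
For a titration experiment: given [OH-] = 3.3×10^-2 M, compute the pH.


pOH = -log10([OH-]) = -log10(3.3×10^-2)
= 2 - log10(3.3) = 1.48
pH = 14 - pOH = 14 - 1.48 = 12.52

12.52


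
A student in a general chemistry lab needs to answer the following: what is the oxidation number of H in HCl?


H is +1 with nonmetals
Oxidation number: +1

+1


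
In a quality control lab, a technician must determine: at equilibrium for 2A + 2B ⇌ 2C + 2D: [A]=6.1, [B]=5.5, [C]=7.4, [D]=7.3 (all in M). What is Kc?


Kc = [C]^2[D]^2/([A]^2[B]^2)
= (7.4^2 × 7.3^2)/(6.1^2 × 5.5^2)
= 2918.1604/1125.6025
= 2.593

2.593


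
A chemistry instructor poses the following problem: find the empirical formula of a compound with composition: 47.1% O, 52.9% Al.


Assume 100 g sample. Moles of each element:
  O: 47.1/16.0 = 2.944 mol
  Al: 52.9/26.98 = 1.961 mol
Divide by smallest (1.961):
  O: 2.944/1.961 = 1.5
  Al: 1.961/1.961 = 1.0
Multiply all ratios by 2 to obtain whole numbers.
Empirical formula: Al2O3

Al2O3


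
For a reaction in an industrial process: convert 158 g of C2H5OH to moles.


M(C2H5OH) = 46.07 g/mol
n = mass/M = 158/46.07 = 3.4296 mol

3.4296 mol


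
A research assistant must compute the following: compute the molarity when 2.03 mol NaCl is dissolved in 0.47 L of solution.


M = n/V = 2.03/0.47 = 4.319 mol/L

4.319 M


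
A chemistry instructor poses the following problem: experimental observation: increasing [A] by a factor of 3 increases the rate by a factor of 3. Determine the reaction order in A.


rate ∝ [A]^n
3^n = 3 → n = 1
Order in A: 1

1


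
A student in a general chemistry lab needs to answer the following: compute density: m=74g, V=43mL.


ρ = mass/volume
= 74/43
= 1.721 g/mL

1.721 g/mL


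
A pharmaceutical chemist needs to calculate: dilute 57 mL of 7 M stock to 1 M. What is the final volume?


C1V1 = C2V2
7 × 57 = 1 × V2
V2 = 399/1 = 399.0 mL

399.0 mL


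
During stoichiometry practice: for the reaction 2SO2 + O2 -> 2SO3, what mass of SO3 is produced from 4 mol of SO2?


Mole ratio SO3:SO2 = 2:2
n(SO3) = 4 × 2/2 = 4.000 mol
mass = 4.000 × 80.07 = 320.28 g

320.28 g


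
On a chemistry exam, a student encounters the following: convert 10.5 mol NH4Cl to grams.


M(NH4Cl) = 53.49 g/mol
mass = n × M = 10.5 × 53.49 = 561.65 g

561.65 g


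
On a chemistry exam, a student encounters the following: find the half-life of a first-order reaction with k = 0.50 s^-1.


t½ = ln2/k = 0.693147/(0.50 s^-1)
= 1.386 s

1.386 s


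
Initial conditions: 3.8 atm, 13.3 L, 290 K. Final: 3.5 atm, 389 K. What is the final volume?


P1V1/T1 = P2V2/T2
V2 = P1V1T2/(T1P2)
= 3.8×13.3×389/(290×3.5)
= 19.37 L

19.37 L


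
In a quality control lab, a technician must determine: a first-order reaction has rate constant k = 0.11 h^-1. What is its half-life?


t½ = ln2/k = 0.693147/(0.11 h^-1)
= 6.301 h

6.301 h


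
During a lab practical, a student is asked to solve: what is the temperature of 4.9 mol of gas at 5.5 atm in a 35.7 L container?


PV = nRT  (R = 0.08206 L·atm/(mol·K))
T = PV/(nR) = 5.5×35.7/(4.9×0.08206)
= 196.35/0.402094
= 488.32 K

488.32 K


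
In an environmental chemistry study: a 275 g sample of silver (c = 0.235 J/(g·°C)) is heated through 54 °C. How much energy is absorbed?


q = mcΔT = 275 × 0.235 × 54
= 3489.75 J

3489.75 J


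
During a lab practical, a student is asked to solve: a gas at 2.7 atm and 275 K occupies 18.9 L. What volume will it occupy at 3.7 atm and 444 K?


P1V1/T1 = P2V2/T2
V2 = P1V1T2/(T1P2)
= 2.7×18.9×444/(275×3.7)
= 22.268 L

22.268 L


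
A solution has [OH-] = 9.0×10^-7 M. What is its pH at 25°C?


pOH = -log10([OH-]) = -log10(9.0×10^-7)
= 7 - log10(9.0) = 6.05
pH = 14 - pOH = 14 - 6.05 = 7.95

7.95


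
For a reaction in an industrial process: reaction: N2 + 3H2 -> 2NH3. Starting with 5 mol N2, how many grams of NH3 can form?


Mole ratio NH3:N2 = 2:1
n(NH3) = 5 × 2/1 = 10.000 mol
mass = 10.000 × 17.03 = 170.3 g

170.3 g


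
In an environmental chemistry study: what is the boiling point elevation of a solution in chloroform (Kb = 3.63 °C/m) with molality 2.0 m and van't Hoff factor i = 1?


ΔTb = Kb × m × i
= 3.63 × 2.0 × 1
= 7.26 °C

7.26 °C


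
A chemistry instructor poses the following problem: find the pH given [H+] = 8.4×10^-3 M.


pH = -log10([H+]) = -log10(8.4×10^-3)
= 3 - log10(8.4)
= 3 - 0.92
= 2.08

2.08
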